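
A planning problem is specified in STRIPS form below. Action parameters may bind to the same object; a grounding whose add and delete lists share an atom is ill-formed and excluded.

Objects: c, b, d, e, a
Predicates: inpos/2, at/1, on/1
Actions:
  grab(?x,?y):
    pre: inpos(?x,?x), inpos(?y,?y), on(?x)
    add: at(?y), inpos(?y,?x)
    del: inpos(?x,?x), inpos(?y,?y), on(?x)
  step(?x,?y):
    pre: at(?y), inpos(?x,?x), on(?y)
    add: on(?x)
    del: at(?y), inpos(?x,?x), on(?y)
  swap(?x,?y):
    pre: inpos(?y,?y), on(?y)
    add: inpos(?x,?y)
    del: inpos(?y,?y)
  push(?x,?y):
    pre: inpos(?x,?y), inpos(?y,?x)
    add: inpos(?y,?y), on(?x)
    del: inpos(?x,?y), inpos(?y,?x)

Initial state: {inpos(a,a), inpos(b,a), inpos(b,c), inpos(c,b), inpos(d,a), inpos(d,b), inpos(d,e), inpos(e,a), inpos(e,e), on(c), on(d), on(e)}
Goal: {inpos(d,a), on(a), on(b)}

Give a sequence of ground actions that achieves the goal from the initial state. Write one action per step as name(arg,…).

grab(e,a); push(b,c); push(a,e)

1. grab(e,a)  →  {at(a), inpos(a,e), inpos(b,a), inpos(b,c), inpos(c,b), inpos(d,a), inpos(d,b), inpos(d,e), inpos(e,a), on(c), on(d)}
2. push(b,c)  →  {at(a), inpos(a,e), inpos(b,a), inpos(c,c), inpos(d,a), inpos(d,b), inpos(d,e), inpos(e,a), on(b), on(c), on(d)}
3. push(a,e)  →  {at(a), inpos(b,a), inpos(c,c), inpos(d,a), inpos(d,b), inpos(d,e), inpos(e,e), on(a), on(b), on(c), on(d)}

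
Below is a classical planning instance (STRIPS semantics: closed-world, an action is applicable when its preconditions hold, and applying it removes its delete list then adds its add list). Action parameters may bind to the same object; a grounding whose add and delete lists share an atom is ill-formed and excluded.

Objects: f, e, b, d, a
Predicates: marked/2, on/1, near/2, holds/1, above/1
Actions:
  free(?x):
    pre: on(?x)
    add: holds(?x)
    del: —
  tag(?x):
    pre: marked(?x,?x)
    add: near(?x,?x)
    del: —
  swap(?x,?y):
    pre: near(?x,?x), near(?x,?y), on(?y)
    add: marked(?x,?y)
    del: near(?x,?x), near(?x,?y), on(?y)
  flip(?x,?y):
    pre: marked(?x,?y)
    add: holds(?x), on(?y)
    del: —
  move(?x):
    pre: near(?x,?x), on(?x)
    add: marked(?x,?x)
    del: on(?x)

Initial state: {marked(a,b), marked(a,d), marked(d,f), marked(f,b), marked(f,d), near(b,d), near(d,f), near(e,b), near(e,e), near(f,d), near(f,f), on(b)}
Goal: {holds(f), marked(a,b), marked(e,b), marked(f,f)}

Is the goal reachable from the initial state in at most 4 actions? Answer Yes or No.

1. swap(e,b)  →  {marked(a,b), marked(a,d), marked(d,f), marked(e,b), marked(f,b), marked(f,d), near(b,d), near(d,f), near(f,d), near(f,f)}
2. flip(f,b)  →  {holds(f), marked(a,b), marked(a,d), marked(d,f), marked(e,b), marked(f,b), marked(f,d), near(b,d), near(d,f), near(f,d), near(f,f), on(b)}
3. flip(d,f)  →  {holds(d), holds(f), marked(a,b), marked(a,d), marked(d,f), marked(e,b), marked(f,b), marked(f,d), near(b,d), near(d,f), near(f,d), near(f,f), on(b), on(f)}
4. swap(f,f)  →  {holds(d), holds(f), marked(a,b), marked(a,d), marked(d,f), marked(e,b), marked(f,b), marked(f,d), marked(f,f), near(b,d), near(d,f), near(f,d), on(b)}
optimal plan length = 4; 4 ≤ 4

Yes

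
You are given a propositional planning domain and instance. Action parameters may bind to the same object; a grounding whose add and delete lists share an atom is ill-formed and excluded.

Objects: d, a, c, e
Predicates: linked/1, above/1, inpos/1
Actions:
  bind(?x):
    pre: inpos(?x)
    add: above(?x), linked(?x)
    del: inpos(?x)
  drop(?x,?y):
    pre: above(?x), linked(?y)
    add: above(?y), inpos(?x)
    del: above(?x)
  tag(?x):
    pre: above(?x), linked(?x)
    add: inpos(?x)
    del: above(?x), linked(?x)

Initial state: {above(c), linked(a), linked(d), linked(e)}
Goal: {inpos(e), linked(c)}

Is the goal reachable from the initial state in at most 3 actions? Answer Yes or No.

Yes

1. drop(c,e)  →  {above(e), inpos(c), linked(a), linked(d), linked(e)}
2. bind(c)  →  {above(c), above(e), linked(a), linked(c), linked(d), linked(e)}
3. drop(e,d)  →  {above(c), above(d), inpos(e), linked(a), linked(c), linked(d), linked(e)}
optimal plan length = 3; 3 ≤ 3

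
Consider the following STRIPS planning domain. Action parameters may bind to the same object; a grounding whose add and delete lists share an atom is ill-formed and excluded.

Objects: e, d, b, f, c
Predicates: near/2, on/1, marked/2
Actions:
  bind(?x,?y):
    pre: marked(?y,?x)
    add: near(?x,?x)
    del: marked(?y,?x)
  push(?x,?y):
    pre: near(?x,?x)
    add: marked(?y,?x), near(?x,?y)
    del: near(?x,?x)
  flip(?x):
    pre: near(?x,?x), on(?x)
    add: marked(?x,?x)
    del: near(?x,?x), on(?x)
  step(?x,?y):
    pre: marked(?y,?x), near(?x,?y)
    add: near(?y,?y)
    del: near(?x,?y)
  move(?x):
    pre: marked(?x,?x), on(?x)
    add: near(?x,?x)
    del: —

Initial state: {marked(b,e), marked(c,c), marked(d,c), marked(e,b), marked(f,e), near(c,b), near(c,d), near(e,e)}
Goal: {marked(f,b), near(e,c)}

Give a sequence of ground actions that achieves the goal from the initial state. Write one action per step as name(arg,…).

1. bind(b,e)  →  {marked(b,e), marked(c,c), marked(d,c), marked(f,e), near(b,b), near(c,b), near(c,d), near(e,e)}
2. push(e,c)  →  {marked(b,e), marked(c,c), marked(c,e), marked(d,c), marked(f,e), near(b,b), near(c,b), near(c,d), near(e,c)}
3. push(b,f)  →  {marked(b,e), marked(c,c), marked(c,e), marked(d,c), marked(f,b), marked(f,e), near(b,f), near(c,b), near(c,d), near(e,c)}

bind(b,e); push(e,c); push(b,f)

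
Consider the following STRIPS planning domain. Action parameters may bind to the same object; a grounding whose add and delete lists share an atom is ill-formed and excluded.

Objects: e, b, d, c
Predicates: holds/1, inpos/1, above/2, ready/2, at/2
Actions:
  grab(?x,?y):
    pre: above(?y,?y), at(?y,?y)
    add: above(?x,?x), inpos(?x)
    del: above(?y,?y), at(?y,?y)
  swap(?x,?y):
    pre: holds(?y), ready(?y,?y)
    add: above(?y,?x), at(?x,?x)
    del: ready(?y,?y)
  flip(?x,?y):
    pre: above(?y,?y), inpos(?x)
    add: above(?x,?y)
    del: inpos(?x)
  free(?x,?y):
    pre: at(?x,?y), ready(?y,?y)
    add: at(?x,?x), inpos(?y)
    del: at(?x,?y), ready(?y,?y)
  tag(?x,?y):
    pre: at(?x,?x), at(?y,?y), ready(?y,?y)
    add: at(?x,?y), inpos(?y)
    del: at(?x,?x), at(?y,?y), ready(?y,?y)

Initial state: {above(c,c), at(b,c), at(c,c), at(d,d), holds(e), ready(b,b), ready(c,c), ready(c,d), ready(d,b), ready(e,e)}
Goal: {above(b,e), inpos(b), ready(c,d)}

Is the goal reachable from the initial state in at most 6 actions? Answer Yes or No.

1. grab(b,c)  →  {above(b,b), at(b,c), at(d,d), holds(e), inpos(b), ready(b,b), ready(c,c), ready(c,d), ready(d,b), ready(e,e)}
2. swap(e,e)  →  {above(b,b), above(e,e), at(b,c), at(d,d), at(e,e), holds(e), inpos(b), ready(b,b), ready(c,c), ready(c,d), ready(d,b)}
3. flip(b,e)  →  {above(b,b), above(b,e), above(e,e), at(b,c), at(d,d), at(e,e), holds(e), ready(b,b), ready(c,c), ready(c,d), ready(d,b)}
4. grab(b,e)  →  {above(b,b), above(b,e), at(b,c), at(d,d), holds(e), inpos(b), ready(b,b), ready(c,c), ready(c,d), ready(d,b)}
optimal plan length = 4; 4 ≤ 6

Yes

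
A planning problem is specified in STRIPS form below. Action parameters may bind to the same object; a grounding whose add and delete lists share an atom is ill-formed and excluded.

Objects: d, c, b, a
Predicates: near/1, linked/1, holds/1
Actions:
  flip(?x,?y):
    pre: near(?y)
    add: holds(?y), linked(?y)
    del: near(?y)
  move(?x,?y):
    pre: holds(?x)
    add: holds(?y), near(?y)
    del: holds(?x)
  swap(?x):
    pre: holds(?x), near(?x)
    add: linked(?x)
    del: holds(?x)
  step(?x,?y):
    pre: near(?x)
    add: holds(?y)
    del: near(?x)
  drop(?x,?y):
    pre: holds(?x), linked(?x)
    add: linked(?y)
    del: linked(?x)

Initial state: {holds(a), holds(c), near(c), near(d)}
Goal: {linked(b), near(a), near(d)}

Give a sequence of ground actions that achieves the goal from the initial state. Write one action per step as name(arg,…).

1. flip(d,c)  →  {holds(a), holds(c), linked(c), near(d)}
2. drop(c,b)  →  {holds(a), holds(c), linked(b), near(d)}
3. move(c,a)  →  {holds(a), linked(b), near(a), near(d)}

flip(d,c); drop(c,b); move(c,a)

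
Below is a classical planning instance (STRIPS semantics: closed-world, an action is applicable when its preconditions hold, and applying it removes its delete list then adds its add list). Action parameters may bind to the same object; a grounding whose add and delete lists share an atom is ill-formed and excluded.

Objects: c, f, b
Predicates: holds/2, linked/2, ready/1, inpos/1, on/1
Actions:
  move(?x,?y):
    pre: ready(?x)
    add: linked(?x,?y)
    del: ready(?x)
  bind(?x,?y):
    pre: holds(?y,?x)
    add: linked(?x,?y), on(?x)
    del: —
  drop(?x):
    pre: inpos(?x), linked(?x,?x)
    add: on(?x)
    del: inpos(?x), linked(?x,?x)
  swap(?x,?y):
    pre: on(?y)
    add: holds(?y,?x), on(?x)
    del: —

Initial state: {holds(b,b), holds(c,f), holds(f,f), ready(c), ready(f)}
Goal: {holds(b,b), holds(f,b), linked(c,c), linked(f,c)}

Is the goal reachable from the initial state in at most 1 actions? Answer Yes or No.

1. move(c,c)  →  {holds(b,b), holds(c,f), holds(f,f), linked(c,c), ready(f)}
2. bind(f,c)  →  {holds(b,b), holds(c,f), holds(f,f), linked(c,c), linked(f,c), on(f), ready(f)}
3. swap(b,f)  →  {holds(b,b), holds(c,f), holds(f,b), holds(f,f), linked(c,c), linked(f,c), on(b), on(f), ready(f)}
optimal plan length = 3; 3 > 1

No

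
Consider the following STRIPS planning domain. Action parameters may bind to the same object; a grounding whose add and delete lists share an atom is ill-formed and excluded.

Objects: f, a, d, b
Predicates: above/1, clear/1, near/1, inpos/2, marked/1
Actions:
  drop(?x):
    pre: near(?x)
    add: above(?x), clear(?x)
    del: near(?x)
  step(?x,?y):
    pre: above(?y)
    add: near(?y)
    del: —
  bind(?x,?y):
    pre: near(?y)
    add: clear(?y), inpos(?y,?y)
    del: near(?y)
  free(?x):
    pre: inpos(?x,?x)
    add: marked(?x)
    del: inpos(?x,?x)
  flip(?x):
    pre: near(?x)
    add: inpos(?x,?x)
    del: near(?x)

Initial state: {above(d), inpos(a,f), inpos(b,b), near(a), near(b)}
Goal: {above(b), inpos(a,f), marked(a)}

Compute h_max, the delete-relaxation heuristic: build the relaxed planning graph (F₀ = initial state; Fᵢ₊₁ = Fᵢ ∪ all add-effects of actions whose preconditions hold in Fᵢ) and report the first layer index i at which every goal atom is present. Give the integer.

F0 = init (5 atoms)
F1 = F0 ∪ {above(a), above(b), clear(a), clear(b), inpos(a,a), marked(b), near(d)}  (12 atoms)
F2 = F1 ∪ {clear(d), inpos(d,d), marked(a)}  (15 atoms)
goal ⊆ F2  ⇒  h_max = 2

2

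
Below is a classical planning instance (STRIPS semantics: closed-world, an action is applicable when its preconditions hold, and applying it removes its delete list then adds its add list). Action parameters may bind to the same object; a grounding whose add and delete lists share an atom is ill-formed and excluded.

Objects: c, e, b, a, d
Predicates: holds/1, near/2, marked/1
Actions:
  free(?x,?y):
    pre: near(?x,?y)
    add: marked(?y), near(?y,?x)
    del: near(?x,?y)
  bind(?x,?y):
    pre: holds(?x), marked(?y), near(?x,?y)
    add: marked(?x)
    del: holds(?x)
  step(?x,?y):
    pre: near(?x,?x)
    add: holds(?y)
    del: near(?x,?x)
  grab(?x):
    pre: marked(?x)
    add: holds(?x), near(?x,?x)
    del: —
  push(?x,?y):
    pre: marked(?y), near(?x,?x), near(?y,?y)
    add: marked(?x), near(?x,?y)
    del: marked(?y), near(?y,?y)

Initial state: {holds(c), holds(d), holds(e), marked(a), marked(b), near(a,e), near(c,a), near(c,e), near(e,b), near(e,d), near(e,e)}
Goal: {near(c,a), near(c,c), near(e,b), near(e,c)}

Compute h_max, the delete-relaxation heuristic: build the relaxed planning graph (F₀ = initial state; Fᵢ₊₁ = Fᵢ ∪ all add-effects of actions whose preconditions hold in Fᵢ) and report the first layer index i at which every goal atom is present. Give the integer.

F0 = init (11 atoms)
F1 = F0 ∪ {holds(a), holds(b), marked(c), marked(d), marked(e), near(a,a), near(a,c), near(b,b), near(b,e), near(d,e), near(e,a), near(e,c)}  (23 atoms)
F2 = F1 ∪ {near(a,b), near(b,a), near(c,c), near(d,d)}  (27 atoms)
goal ⊆ F2  ⇒  h_max = 2

2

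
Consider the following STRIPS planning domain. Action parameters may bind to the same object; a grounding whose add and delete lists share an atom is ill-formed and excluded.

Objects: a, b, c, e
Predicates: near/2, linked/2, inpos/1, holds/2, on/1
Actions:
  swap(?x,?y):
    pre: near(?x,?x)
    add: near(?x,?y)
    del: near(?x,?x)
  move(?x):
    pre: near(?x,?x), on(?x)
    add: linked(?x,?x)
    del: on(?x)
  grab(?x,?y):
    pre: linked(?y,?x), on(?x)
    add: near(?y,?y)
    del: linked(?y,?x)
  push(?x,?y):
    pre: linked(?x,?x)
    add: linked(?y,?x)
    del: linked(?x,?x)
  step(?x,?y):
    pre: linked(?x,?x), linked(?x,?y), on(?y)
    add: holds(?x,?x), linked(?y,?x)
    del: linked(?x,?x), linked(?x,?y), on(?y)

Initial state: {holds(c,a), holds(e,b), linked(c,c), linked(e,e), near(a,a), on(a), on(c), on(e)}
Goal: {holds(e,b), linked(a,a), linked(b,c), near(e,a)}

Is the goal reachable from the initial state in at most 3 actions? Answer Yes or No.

1. move(a)  →  {holds(c,a), holds(e,b), linked(a,a), linked(c,c), linked(e,e), near(a,a), on(c), on(e)}
2. grab(e,e)  →  {holds(c,a), holds(e,b), linked(a,a), linked(c,c), near(a,a), near(e,e), on(c), on(e)}
3. swap(e,a)  →  {holds(c,a), holds(e,b), linked(a,a), linked(c,c), near(a,a), near(e,a), on(c), on(e)}
4. push(c,b)  →  {holds(c,a), holds(e,b), linked(a,a), linked(b,c), near(a,a), near(e,a), on(c), on(e)}
optimal plan length = 4; 4 > 3

No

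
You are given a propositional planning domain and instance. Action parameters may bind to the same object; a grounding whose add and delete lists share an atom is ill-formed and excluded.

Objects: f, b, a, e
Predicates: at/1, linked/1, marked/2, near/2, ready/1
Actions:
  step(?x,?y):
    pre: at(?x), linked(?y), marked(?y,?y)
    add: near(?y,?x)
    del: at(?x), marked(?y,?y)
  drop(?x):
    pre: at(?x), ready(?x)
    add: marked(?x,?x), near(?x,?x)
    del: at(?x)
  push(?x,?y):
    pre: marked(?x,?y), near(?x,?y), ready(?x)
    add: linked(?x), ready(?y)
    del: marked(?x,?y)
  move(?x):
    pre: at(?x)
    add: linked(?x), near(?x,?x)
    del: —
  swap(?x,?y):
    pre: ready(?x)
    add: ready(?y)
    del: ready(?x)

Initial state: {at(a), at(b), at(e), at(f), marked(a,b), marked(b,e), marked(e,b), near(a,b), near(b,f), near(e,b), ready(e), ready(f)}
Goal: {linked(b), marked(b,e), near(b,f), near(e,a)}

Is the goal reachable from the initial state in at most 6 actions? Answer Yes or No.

Yes

1. drop(e)  →  {at(a), at(b), at(f), marked(a,b), marked(b,e), marked(e,b), marked(e,e), near(a,b), near(b,f), near(e,b), near(e,e), ready(e), ready(f)}
2. push(e,b)  →  {at(a), at(b), at(f), linked(e), marked(a,b), marked(b,e), marked(e,e), near(a,b), near(b,f), near(e,b), near(e,e), ready(b), ready(e), ready(f)}
3. step(a,e)  →  {at(b), at(f), linked(e), marked(a,b), marked(b,e), near(a,b), near(b,f), near(e,a), near(e,b), near(e,e), ready(b), ready(e), ready(f)}
4. move(b)  →  {at(b), at(f), linked(b), linked(e), marked(a,b), marked(b,e), near(a,b), near(b,b), near(b,f), near(e,a), near(e,b), near(e,e), ready(b), ready(e), ready(f)}
optimal plan length = 4; 4 ≤ 6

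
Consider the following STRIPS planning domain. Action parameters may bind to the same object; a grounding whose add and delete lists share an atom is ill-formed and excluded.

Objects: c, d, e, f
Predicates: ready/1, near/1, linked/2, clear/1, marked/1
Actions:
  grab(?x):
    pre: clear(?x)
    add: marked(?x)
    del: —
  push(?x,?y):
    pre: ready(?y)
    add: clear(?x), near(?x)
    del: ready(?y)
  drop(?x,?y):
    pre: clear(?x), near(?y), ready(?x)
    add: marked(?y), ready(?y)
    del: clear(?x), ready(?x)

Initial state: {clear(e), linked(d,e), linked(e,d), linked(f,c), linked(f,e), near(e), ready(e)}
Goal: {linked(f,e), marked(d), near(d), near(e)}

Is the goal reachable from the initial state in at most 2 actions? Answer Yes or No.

1. push(d,e)  →  {clear(d), clear(e), linked(d,e), linked(e,d), linked(f,c), linked(f,e), near(d), near(e)}
2. grab(d)  →  {clear(d), clear(e), linked(d,e), linked(e,d), linked(f,c), linked(f,e), marked(d), near(d), near(e)}
optimal plan length = 2; 2 ≤ 2

Yes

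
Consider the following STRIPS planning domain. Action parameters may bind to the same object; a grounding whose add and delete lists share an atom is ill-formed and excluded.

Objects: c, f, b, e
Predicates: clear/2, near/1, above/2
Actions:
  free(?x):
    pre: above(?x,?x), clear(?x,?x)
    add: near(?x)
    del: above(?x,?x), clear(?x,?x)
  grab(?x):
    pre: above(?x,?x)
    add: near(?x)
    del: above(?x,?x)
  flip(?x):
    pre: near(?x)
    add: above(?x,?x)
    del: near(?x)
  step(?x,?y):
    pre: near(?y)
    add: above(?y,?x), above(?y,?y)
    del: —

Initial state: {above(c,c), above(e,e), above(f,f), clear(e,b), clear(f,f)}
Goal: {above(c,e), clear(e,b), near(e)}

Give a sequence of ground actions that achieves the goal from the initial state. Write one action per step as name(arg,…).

1. grab(c)  →  {above(e,e), above(f,f), clear(e,b), clear(f,f), near(c)}
2. grab(e)  →  {above(f,f), clear(e,b), clear(f,f), near(c), near(e)}
3. step(e,c)  →  {above(c,c), above(c,e), above(f,f), clear(e,b), clear(f,f), near(c), near(e)}

grab(c); grab(e); step(e,c)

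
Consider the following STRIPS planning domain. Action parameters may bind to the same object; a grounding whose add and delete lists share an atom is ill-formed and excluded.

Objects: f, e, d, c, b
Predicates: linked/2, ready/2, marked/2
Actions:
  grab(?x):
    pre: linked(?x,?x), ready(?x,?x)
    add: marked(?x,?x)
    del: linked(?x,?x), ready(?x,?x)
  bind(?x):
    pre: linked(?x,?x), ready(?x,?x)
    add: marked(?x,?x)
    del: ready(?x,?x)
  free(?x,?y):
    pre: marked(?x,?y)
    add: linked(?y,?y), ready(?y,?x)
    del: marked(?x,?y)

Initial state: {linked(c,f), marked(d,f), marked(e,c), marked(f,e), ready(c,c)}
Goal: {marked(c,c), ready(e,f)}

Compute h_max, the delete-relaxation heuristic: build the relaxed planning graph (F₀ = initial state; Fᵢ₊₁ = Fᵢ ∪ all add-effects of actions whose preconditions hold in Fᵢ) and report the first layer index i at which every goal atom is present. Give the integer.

2

F0 = init (5 atoms)
F1 = F0 ∪ {linked(c,c), linked(e,e), linked(f,f), ready(c,e), ready(e,f), ready(f,d)}  (11 atoms)
F2 = F1 ∪ {marked(c,c)}  (12 atoms)
goal ⊆ F2  ⇒  h_max = 2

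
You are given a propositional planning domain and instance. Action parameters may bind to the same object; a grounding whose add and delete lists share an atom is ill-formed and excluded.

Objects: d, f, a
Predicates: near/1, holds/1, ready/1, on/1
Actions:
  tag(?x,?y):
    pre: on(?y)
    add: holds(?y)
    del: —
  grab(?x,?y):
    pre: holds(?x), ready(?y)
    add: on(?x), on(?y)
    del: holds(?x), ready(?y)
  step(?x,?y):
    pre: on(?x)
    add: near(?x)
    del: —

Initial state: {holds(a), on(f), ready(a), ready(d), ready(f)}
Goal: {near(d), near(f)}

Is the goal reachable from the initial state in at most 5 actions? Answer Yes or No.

Yes

1. grab(a,d)  →  {on(a), on(d), on(f), ready(a), ready(f)}
2. step(d,d)  →  {near(d), on(a), on(d), on(f), ready(a), ready(f)}
3. step(f,d)  →  {near(d), near(f), on(a), on(d), on(f), ready(a), ready(f)}
optimal plan length = 3; 3 ≤ 5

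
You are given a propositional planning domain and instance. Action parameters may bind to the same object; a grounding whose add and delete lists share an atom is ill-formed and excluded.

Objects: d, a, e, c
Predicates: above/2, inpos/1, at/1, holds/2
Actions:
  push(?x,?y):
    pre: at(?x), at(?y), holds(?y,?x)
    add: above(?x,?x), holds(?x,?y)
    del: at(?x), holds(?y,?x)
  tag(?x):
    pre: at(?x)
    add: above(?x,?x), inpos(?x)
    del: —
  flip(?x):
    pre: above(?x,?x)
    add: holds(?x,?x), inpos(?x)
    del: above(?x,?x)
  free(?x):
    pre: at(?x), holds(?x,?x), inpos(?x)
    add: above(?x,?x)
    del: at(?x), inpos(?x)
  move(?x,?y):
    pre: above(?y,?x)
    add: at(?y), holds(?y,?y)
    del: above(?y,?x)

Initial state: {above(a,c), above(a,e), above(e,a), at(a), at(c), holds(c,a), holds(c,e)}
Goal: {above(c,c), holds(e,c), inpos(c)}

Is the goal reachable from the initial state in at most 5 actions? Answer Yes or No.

Yes

1. tag(c)  →  {above(a,c), above(a,e), above(c,c), above(e,a), at(a), at(c), holds(c,a), holds(c,e), inpos(c)}
2. move(a,e)  →  {above(a,c), above(a,e), above(c,c), at(a), at(c), at(e), holds(c,a), holds(c,e), holds(e,e), inpos(c)}
3. push(e,c)  →  {above(a,c), above(a,e), above(c,c), above(e,e), at(a), at(c), holds(c,a), holds(e,c), holds(e,e), inpos(c)}
optimal plan length = 3; 3 ≤ 5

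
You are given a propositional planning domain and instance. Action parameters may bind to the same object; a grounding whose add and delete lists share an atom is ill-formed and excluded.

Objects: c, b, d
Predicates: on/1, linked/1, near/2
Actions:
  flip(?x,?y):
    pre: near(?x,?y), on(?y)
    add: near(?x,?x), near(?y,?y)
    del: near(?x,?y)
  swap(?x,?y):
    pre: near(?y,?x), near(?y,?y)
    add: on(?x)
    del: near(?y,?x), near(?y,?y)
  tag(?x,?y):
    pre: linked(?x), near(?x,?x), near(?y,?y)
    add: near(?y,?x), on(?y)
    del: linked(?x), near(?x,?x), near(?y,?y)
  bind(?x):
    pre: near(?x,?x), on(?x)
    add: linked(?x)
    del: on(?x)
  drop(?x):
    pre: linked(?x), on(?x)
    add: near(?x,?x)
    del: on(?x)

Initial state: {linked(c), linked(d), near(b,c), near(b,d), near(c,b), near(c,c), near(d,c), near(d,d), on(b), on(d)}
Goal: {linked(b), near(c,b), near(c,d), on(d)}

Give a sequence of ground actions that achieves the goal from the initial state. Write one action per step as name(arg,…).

1. flip(b,d)  →  {linked(c), linked(d), near(b,b), near(b,c), near(c,b), near(c,c), near(d,c), near(d,d), on(b), on(d)}
2. tag(d,c)  →  {linked(c), near(b,b), near(b,c), near(c,b), near(c,d), near(d,c), on(b), on(c), on(d)}
3. bind(b)  →  {linked(b), linked(c), near(b,b), near(b,c), near(c,b), near(c,d), near(d,c), on(c), on(d)}

flip(b,d); tag(d,c); bind(b)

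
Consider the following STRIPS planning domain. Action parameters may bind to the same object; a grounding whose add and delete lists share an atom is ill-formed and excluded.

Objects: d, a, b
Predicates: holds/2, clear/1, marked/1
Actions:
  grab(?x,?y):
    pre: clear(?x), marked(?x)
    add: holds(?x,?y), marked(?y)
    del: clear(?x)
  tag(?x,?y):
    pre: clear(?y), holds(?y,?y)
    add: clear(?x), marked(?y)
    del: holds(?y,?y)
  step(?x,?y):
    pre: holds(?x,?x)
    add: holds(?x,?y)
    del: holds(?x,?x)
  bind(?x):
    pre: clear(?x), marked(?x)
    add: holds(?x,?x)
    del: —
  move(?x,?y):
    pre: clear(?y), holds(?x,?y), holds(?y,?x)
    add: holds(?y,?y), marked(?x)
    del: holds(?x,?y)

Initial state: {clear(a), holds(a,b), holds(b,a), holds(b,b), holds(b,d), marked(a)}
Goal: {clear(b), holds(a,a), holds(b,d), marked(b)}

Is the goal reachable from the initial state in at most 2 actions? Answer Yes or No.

1. bind(a)  →  {clear(a), holds(a,a), holds(a,b), holds(b,a), holds(b,b), holds(b,d), marked(a)}
2. tag(b,a)  →  {clear(a), clear(b), holds(a,b), holds(b,a), holds(b,b), holds(b,d), marked(a)}
3. move(b,a)  →  {clear(a), clear(b), holds(a,a), holds(a,b), holds(b,b), holds(b,d), marked(a), marked(b)}
optimal plan length = 3; 3 > 2

No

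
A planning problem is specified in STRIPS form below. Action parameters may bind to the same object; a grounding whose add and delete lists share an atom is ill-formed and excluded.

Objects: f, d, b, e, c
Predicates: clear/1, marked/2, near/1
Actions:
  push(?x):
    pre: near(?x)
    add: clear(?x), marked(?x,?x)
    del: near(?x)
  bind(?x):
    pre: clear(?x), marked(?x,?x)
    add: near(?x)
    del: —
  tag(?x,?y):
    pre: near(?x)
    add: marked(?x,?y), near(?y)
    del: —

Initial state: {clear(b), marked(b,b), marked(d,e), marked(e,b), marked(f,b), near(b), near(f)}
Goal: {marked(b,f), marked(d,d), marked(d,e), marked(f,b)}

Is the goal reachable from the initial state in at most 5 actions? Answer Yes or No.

Yes

1. tag(f,d)  →  {clear(b), marked(b,b), marked(d,e), marked(e,b), marked(f,b), marked(f,d), near(b), near(d), near(f)}
2. push(d)  →  {clear(b), clear(d), marked(b,b), marked(d,d), marked(d,e), marked(e,b), marked(f,b), marked(f,d), near(b), near(f)}
3. tag(b,f)  →  {clear(b), clear(d), marked(b,b), marked(b,f), marked(d,d), marked(d,e), marked(e,b), marked(f,b), marked(f,d), near(b), near(f)}
optimal plan length = 3; 3 ≤ 5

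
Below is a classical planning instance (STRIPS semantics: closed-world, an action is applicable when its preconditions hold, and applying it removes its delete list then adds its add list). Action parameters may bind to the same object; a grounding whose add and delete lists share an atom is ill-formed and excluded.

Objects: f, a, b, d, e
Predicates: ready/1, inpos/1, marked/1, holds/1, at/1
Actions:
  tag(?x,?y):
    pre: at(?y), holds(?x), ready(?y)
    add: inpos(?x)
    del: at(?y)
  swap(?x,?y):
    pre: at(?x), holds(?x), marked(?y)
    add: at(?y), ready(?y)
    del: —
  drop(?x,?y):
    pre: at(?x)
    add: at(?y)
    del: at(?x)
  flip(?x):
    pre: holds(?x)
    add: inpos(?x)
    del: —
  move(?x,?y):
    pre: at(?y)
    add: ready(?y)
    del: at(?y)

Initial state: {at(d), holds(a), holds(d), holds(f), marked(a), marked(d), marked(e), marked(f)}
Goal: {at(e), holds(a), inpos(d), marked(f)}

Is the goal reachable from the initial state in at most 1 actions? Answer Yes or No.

No

1. swap(d,e)  →  {at(d), at(e), holds(a), holds(d), holds(f), marked(a), marked(d), marked(e), marked(f), ready(e)}
2. flip(d)  →  {at(d), at(e), holds(a), holds(d), holds(f), inpos(d), marked(a), marked(d), marked(e), marked(f), ready(e)}
optimal plan length = 2; 2 > 1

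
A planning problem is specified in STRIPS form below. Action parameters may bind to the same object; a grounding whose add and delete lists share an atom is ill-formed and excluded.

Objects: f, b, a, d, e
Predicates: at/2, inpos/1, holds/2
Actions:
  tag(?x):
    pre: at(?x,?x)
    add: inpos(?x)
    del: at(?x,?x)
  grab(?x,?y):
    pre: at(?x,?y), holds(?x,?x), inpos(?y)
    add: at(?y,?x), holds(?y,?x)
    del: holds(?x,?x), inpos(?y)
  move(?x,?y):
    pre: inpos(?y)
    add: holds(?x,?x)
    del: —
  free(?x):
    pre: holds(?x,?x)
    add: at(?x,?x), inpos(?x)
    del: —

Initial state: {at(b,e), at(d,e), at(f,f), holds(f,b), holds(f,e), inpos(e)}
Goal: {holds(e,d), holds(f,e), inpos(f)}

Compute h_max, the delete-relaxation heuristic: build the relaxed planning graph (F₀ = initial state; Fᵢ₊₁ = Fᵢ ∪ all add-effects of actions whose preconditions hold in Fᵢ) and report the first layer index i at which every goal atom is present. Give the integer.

F0 = init (6 atoms)
F1 = F0 ∪ {holds(a,a), holds(b,b), holds(d,d), holds(e,e), holds(f,f), inpos(f)}  (12 atoms)
F2 = F1 ∪ {at(a,a), at(b,b), at(d,d), at(e,b), at(e,d), at(e,e), holds(e,b), holds(e,d), inpos(a), inpos(b), inpos(d)}  (23 atoms)
goal ⊆ F2  ⇒  h_max = 2

2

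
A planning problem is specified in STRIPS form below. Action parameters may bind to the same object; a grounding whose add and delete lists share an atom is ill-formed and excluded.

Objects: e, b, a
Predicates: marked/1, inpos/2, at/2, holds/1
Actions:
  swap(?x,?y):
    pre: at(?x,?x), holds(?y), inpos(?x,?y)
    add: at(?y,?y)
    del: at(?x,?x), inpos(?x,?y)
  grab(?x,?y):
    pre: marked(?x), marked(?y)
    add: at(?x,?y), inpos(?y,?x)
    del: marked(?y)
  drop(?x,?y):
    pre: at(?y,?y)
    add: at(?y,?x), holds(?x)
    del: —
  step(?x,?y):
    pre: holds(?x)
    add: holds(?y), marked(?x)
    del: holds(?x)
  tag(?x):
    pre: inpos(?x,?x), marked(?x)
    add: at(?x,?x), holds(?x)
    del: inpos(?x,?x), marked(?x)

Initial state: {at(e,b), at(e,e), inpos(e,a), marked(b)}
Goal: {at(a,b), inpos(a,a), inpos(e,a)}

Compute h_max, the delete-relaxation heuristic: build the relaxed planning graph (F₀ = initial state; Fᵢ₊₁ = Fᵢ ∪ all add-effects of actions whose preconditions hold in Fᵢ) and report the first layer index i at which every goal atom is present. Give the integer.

3

F0 = init (4 atoms)
F1 = F0 ∪ {at(b,b), at(e,a), holds(a), holds(b), holds(e), inpos(b,b)}  (10 atoms)
F2 = F1 ∪ {at(a,a), at(b,a), at(b,e), marked(a), marked(e)}  (15 atoms)
F3 = F2 ∪ {at(a,b), at(a,e), inpos(a,a), inpos(a,b), inpos(a,e), inpos(b,a), inpos(b,e), inpos(e,b), inpos(e,e)}  (24 atoms)
goal ⊆ F3  ⇒  h_max = 3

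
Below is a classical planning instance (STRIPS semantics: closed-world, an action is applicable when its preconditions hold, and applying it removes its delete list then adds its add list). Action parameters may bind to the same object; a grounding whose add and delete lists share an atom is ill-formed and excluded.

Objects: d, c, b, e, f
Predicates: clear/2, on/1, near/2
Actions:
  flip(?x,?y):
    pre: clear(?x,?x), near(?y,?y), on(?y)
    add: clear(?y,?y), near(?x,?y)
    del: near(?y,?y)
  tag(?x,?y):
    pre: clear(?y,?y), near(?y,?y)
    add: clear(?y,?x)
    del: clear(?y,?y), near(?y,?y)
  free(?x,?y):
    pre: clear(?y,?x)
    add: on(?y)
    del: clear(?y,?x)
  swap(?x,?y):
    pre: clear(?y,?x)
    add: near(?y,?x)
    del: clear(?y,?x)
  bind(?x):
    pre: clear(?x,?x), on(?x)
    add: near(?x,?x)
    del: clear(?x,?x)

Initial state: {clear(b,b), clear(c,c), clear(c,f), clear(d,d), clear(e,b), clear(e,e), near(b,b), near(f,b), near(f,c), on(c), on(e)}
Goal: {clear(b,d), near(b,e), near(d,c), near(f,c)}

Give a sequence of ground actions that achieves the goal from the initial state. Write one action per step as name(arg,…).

1. swap(c,c)  →  {clear(b,b), clear(c,f), clear(d,d), clear(e,b), clear(e,e), near(b,b), near(c,c), near(f,b), near(f,c), on(c), on(e)}
2. flip(d,c)  →  {clear(b,b), clear(c,c), clear(c,f), clear(d,d), clear(e,b), clear(e,e), near(b,b), near(d,c), near(f,b), near(f,c), on(c), on(e)}
3. swap(e,e)  →  {clear(b,b), clear(c,c), clear(c,f), clear(d,d), clear(e,b), near(b,b), near(d,c), near(e,e), near(f,b), near(f,c), on(c), on(e)}
4. flip(b,e)  →  {clear(b,b), clear(c,c), clear(c,f), clear(d,d), clear(e,b), clear(e,e), near(b,b), near(b,e), near(d,c), near(f,b), near(f,c), on(c), on(e)}
5. tag(d,b)  →  {clear(b,d), clear(c,c), clear(c,f), clear(d,d), clear(e,b), clear(e,e), near(b,e), near(d,c), near(f,b), near(f,c), on(c), on(e)}

swap(c,c); flip(d,c); swap(e,e); flip(b,e); tag(d,b)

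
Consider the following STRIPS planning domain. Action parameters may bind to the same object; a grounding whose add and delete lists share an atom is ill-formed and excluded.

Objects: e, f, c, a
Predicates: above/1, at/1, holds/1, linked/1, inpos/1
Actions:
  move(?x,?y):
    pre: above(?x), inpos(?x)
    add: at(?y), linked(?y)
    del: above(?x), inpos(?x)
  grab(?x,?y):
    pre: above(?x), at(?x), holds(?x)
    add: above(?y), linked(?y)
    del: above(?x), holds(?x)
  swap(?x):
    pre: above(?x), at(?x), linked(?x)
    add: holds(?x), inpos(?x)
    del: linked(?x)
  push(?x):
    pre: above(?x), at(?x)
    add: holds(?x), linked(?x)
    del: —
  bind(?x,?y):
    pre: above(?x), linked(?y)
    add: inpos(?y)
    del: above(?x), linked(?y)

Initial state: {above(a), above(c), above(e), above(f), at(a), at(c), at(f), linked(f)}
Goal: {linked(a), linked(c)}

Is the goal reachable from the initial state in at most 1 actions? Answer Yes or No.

1. push(c)  →  {above(a), above(c), above(e), above(f), at(a), at(c), at(f), holds(c), linked(c), linked(f)}
2. grab(c,a)  →  {above(a), above(e), above(f), at(a), at(c), at(f), linked(a), linked(c), linked(f)}
optimal plan length = 2; 2 > 1

No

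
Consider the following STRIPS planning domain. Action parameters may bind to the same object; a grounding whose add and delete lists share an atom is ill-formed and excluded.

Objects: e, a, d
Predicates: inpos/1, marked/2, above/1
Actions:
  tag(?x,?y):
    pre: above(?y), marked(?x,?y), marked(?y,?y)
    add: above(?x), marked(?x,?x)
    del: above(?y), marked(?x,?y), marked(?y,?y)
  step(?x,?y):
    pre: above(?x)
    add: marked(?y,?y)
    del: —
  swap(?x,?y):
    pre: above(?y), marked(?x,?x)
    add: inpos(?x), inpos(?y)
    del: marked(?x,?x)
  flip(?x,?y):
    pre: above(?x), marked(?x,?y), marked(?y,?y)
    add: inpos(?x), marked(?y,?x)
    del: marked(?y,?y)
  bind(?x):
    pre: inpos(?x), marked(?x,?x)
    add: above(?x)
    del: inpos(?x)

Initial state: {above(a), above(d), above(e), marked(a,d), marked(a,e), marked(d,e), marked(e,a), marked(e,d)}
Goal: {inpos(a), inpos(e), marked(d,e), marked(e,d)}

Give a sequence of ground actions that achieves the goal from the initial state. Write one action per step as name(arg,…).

step(e,e); swap(e,a)

1. step(e,e)  →  {above(a), above(d), above(e), marked(a,d), marked(a,e), marked(d,e), marked(e,a), marked(e,d), marked(e,e)}
2. swap(e,a)  →  {above(a), above(d), above(e), inpos(a), inpos(e), marked(a,d), marked(a,e), marked(d,e), marked(e,a), marked(e,d)}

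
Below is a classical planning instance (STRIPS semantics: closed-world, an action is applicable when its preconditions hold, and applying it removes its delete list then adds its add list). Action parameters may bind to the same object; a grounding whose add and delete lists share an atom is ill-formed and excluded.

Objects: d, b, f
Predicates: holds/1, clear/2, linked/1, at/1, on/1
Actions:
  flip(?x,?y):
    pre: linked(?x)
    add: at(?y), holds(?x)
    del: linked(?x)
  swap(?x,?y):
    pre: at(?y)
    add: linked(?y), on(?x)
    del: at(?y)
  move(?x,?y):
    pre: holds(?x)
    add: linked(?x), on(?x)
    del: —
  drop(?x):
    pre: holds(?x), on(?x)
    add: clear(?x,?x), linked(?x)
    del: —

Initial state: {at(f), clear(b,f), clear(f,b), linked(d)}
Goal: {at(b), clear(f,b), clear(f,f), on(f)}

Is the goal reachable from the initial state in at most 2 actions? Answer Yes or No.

No

1. swap(f,f)  →  {clear(b,f), clear(f,b), linked(d), linked(f), on(f)}
2. flip(f,b)  →  {at(b), clear(b,f), clear(f,b), holds(f), linked(d), on(f)}
3. drop(f)  →  {at(b), clear(b,f), clear(f,b), clear(f,f), holds(f), linked(d), linked(f), on(f)}
optimal plan length = 3; 3 > 2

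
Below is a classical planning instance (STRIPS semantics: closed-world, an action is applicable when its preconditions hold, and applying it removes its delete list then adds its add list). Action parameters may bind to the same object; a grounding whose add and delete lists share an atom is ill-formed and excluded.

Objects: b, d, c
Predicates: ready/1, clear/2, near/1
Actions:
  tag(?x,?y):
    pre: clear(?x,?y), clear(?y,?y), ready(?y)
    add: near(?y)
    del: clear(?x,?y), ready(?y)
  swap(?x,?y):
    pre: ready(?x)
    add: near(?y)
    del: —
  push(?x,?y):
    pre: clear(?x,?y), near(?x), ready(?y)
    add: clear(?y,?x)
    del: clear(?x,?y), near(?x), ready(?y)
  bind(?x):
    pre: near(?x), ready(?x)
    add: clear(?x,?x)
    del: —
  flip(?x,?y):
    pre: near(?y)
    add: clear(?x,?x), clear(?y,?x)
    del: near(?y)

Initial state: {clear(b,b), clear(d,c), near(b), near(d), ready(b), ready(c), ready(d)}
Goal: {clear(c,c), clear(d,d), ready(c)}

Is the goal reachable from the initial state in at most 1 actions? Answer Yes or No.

1. bind(d)  →  {clear(b,b), clear(d,c), clear(d,d), near(b), near(d), ready(b), ready(c), ready(d)}
2. flip(c,b)  →  {clear(b,b), clear(b,c), clear(c,c), clear(d,c), clear(d,d), near(d), ready(b), ready(c), ready(d)}
optimal plan length = 2; 2 > 1

No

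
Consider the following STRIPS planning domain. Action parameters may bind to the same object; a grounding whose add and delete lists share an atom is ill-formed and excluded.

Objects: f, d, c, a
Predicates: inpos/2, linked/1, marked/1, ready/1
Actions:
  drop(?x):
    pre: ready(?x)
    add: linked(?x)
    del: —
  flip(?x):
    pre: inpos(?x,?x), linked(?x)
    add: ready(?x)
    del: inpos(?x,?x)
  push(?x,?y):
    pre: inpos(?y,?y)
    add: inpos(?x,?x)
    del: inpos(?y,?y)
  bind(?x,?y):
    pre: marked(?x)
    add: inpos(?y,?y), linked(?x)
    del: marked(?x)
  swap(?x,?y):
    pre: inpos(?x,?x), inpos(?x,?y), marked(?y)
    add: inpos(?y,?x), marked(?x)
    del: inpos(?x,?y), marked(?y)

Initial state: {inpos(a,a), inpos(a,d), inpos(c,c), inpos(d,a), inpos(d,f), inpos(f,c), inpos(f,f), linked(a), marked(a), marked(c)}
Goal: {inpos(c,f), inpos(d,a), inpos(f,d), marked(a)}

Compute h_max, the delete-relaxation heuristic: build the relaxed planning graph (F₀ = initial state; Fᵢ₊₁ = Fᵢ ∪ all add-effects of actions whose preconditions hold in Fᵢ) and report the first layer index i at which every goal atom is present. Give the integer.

F0 = init (10 atoms)
F1 = F0 ∪ {inpos(c,f), inpos(d,d), linked(c), marked(f), ready(a)}  (15 atoms)
F2 = F1 ∪ {inpos(f,d), linked(f), marked(d), ready(c)}  (19 atoms)
goal ⊆ F2  ⇒  h_max = 2

2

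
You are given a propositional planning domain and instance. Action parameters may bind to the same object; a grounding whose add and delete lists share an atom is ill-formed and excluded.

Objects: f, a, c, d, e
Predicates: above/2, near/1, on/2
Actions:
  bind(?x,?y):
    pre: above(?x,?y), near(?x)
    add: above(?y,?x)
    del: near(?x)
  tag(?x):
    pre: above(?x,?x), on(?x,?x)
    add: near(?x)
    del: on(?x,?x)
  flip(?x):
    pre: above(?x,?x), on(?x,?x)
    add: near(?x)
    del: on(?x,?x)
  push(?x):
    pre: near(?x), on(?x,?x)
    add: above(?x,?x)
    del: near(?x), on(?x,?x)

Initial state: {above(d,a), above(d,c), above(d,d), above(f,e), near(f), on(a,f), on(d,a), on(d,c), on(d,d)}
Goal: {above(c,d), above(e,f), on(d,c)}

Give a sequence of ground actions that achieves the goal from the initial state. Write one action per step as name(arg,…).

bind(f,e); tag(d); bind(d,c)

1. bind(f,e)  →  {above(d,a), above(d,c), above(d,d), above(e,f), above(f,e), on(a,f), on(d,a), on(d,c), on(d,d)}
2. tag(d)  →  {above(d,a), above(d,c), above(d,d), above(e,f), above(f,e), near(d), on(a,f), on(d,a), on(d,c)}
3. bind(d,c)  →  {above(c,d), above(d,a), above(d,c), above(d,d), above(e,f), above(f,e), on(a,f), on(d,a), on(d,c)}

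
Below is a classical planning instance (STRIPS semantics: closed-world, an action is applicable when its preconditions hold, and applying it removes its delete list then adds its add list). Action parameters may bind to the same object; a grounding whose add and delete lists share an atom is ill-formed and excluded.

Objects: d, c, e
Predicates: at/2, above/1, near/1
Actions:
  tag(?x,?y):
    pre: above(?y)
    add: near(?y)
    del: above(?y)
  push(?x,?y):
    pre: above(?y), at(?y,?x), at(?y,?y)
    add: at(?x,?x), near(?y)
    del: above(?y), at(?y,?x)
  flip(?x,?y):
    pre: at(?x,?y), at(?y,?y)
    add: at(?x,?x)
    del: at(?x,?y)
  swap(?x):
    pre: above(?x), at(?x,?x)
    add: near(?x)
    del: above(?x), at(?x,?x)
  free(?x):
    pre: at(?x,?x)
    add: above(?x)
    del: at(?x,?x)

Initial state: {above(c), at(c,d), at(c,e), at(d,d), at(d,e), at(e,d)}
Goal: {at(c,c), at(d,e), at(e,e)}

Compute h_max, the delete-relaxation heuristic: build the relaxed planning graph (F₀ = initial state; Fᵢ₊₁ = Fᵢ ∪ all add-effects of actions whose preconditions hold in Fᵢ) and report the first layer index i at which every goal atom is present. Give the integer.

1

F0 = init (6 atoms)
F1 = F0 ∪ {above(d), at(c,c), at(e,e), near(c)}  (10 atoms)
goal ⊆ F1  ⇒  h_max = 1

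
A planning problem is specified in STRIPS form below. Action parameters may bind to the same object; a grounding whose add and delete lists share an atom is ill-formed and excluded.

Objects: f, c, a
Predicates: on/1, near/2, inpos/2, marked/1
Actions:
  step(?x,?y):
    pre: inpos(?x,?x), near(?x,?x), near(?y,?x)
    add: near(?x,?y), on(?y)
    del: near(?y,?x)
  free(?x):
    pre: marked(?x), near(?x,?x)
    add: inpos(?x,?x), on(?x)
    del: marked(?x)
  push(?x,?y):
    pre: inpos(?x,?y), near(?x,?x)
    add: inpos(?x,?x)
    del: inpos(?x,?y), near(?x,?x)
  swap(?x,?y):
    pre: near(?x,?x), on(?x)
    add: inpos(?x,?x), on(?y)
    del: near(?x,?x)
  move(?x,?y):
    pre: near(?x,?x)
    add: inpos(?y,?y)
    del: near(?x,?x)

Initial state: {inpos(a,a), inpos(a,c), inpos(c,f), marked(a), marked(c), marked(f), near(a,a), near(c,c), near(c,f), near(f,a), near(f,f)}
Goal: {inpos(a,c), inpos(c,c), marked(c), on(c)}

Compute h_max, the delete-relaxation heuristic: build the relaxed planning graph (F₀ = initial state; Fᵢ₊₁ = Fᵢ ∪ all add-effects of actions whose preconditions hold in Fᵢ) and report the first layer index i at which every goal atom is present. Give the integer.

F0 = init (11 atoms)
F1 = F0 ∪ {inpos(c,c), inpos(f,f), near(a,f), on(a), on(c), on(f)}  (17 atoms)
goal ⊆ F1  ⇒  h_max = 1

1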